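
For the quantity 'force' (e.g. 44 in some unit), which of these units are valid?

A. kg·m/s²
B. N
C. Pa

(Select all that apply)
A, B

force has SI base units: kg * m / s^2

Checking each option against kg * m / s^2:
  A. kg·m/s²: ✓ matches
  B. N: ✓ matches
  C. Pa: ✗ does not match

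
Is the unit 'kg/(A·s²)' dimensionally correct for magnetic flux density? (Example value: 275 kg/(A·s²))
Yes

magnetic flux density has SI base units: kg / (A * s^2)
kg/(A·s²) reduces to the same SI base units, so it is a valid unit for magnetic flux density.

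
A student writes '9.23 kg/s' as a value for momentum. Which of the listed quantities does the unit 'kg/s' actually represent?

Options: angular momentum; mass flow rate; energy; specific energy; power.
mass flow rate

momentum should have units dimensionally equivalent to kg * m / s (e.g. kg·m/s).
The given unit 'kg/s' reduces to kg / s. Of the listed options, that is the dimensionality of mass flow rate.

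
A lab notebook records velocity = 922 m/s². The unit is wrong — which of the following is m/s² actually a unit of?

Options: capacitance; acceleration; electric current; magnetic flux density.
acceleration

velocity should have units dimensionally equivalent to m / s (e.g. m/s).
The given unit 'm/s²' reduces to m / s^2. Of the listed options, that is the dimensionality of acceleration.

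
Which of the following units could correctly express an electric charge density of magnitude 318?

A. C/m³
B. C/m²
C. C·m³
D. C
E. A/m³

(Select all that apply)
A

electric charge density has SI base units: A * s / m^3

Checking each option against A * s / m^3:
  A. C/m³: ✓ matches
  B. C/m²: ✗ does not match
  C. C·m³: ✗ does not match
  D. C: ✗ does not match
  E. A/m³: ✗ does not match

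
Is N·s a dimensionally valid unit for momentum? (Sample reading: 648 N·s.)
Yes

momentum has SI base units: kg * m / s
N·s reduces to the same SI base units, so it is a valid unit for momentum.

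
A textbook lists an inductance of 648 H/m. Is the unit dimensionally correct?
No

inductance has SI base units: kg * m^2 / (A^2 * s^2)
H/m does NOT reduce to kg * m^2 / (A^2 * s^2); a valid unit for inductance would be e.g. H.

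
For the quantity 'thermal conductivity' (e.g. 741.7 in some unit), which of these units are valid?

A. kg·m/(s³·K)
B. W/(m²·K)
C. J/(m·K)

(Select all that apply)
A

thermal conductivity has SI base units: kg * m / (s^3 * K)

Checking each option against kg * m / (s^3 * K):
  A. kg·m/(s³·K): ✓ matches
  B. W/(m²·K): ✗ does not match
  C. J/(m·K): ✗ does not match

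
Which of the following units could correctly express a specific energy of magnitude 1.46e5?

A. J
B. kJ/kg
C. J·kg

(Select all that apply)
B

specific energy has SI base units: m^2 / s^2

Checking each option against m^2 / s^2:
  A. J: ✗ does not match
  B. kJ/kg: ✓ matches
  C. J·kg: ✗ does not match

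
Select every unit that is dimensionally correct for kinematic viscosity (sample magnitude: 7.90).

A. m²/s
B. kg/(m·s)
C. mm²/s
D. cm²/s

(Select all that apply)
A, C, D

kinematic viscosity has SI base units: m^2 / s

Checking each option against m^2 / s:
  A. m²/s: ✓ matches
  B. kg/(m·s): ✗ does not match
  C. mm²/s: ✓ matches
  D. cm²/s: ✓ matches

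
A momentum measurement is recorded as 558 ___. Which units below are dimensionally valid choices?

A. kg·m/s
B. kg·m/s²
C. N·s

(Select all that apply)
A, C

momentum has SI base units: kg * m / s

Checking each option against kg * m / s:
  A. kg·m/s: ✓ matches
  B. kg·m/s²: ✗ does not match
  C. N·s: ✓ matches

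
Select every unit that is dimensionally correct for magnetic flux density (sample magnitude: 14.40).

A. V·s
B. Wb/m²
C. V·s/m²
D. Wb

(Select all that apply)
B, C

magnetic flux density has SI base units: kg / (A * s^2)

Checking each option against kg / (A * s^2):
  A. V·s: ✗ does not match
  B. Wb/m²: ✓ matches
  C. V·s/m²: ✓ matches
  D. Wb: ✗ does not match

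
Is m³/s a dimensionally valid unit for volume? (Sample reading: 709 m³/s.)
No

volume has SI base units: m^3
m³/s does NOT reduce to m^3; a valid unit for volume would be e.g. m³.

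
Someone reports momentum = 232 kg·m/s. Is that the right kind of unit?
Yes

momentum has SI base units: kg * m / s
kg·m/s reduces to the same SI base units, so it is a valid unit for momentum.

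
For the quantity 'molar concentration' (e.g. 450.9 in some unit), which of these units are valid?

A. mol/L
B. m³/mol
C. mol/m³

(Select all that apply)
A, C

molar concentration has SI base units: mol / m^3

Checking each option against mol / m^3:
  A. mol/L: ✓ matches
  B. m³/mol: ✗ does not match
  C. mol/m³: ✓ matches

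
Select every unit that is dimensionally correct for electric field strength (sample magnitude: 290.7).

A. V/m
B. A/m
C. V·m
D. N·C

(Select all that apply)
A

electric field strength has SI base units: kg * m / (A * s^3)

Checking each option against kg * m / (A * s^3):
  A. V/m: ✓ matches
  B. A/m: ✗ does not match
  C. V·m: ✗ does not match
  D. N·C: ✗ does not match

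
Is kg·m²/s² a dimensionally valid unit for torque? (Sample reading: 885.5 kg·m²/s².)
Yes

torque has SI base units: kg * m^2 / s^2
kg·m²/s² reduces to the same SI base units, so it is a valid unit for torque.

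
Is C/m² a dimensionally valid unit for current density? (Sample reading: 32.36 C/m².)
No

current density has SI base units: A / m^2
C/m² does NOT reduce to A / m^2; a valid unit for current density would be e.g. A/m².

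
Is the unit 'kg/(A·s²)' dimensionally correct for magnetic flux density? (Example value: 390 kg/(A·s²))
Yes

magnetic flux density has SI base units: kg / (A * s^2)
kg/(A·s²) reduces to the same SI base units, so it is a valid unit for magnetic flux density.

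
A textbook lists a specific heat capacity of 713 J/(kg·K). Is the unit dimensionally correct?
Yes

specific heat capacity has SI base units: m^2 / (s^2 * K)
J/(kg·K) reduces to the same SI base units, so it is a valid unit for specific heat capacity.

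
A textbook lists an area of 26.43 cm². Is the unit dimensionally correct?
Yes

area has SI base units: m^2
cm² reduces to the same SI base units, so it is a valid unit for area.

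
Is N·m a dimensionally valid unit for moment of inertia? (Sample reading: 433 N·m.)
No

moment of inertia has SI base units: kg * m^2
N·m does NOT reduce to kg * m^2; a valid unit for moment of inertia would be e.g. kg·m².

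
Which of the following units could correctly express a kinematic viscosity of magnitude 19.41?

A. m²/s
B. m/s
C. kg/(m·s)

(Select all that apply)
A

kinematic viscosity has SI base units: m^2 / s

Checking each option against m^2 / s:
  A. m²/s: ✓ matches
  B. m/s: ✗ does not match
  C. kg/(m·s): ✗ does not match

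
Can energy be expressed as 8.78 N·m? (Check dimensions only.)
Yes

energy has SI base units: kg * m^2 / s^2
N·m reduces to the same SI base units, so it is a valid unit for energy.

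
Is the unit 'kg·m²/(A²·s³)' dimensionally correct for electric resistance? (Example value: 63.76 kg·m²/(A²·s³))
Yes

electric resistance has SI base units: kg * m^2 / (A^2 * s^3)
kg·m²/(A²·s³) reduces to the same SI base units, so it is a valid unit for electric resistance.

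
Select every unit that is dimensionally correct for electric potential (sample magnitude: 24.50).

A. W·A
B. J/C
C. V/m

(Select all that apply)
B

electric potential has SI base units: kg * m^2 / (A * s^3)

Checking each option against kg * m^2 / (A * s^3):
  A. W·A: ✗ does not match
  B. J/C: ✓ matches
  C. V/m: ✗ does not match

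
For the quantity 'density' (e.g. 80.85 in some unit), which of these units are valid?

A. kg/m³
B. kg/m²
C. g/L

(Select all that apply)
A, C

density has SI base units: kg / m^3

Checking each option against kg / m^3:
  A. kg/m³: ✓ matches
  B. kg/m²: ✗ does not match
  C. g/L: ✓ matches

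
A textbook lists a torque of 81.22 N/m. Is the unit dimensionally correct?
No

torque has SI base units: kg * m^2 / s^2
N/m does NOT reduce to kg * m^2 / s^2; a valid unit for torque would be e.g. N·m.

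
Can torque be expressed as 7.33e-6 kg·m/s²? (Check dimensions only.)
No

torque has SI base units: kg * m^2 / s^2
kg·m/s² does NOT reduce to kg * m^2 / s^2; a valid unit for torque would be e.g. N·m.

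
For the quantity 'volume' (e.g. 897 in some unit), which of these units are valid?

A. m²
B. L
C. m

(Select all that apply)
B

volume has SI base units: m^3

Checking each option against m^3:
  A. m²: ✗ does not match
  B. L: ✓ matches
  C. m: ✗ does not match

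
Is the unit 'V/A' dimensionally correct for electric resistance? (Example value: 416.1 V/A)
Yes

electric resistance has SI base units: kg * m^2 / (A^2 * s^3)
V/A reduces to the same SI base units, so it is a valid unit for electric resistance.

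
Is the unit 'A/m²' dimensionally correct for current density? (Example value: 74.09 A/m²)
Yes

current density has SI base units: A / m^2
A/m² reduces to the same SI base units, so it is a valid unit for current density.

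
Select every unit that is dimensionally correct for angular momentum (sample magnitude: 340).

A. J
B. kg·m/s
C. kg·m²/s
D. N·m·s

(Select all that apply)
C, D

angular momentum has SI base units: kg * m^2 / s

Checking each option against kg * m^2 / s:
  A. J: ✗ does not match
  B. kg·m/s: ✗ does not match
  C. kg·m²/s: ✓ matches
  D. N·m·s: ✓ matches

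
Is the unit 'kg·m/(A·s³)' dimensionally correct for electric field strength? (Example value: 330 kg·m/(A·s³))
Yes

electric field strength has SI base units: kg * m / (A * s^3)
kg·m/(A·s³) reduces to the same SI base units, so it is a valid unit for electric field strength.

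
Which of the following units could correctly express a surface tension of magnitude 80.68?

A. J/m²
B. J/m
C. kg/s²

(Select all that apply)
A, C

surface tension has SI base units: kg / s^2

Checking each option against kg / s^2:
  A. J/m²: ✓ matches
  B. J/m: ✗ does not match
  C. kg/s²: ✓ matches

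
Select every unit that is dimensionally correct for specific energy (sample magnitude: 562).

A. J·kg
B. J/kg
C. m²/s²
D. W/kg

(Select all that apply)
B, C

specific energy has SI base units: m^2 / s^2

Checking each option against m^2 / s^2:
  A. J·kg: ✗ does not match
  B. J/kg: ✓ matches
  C. m²/s²: ✓ matches
  D. W/kg: ✗ does not match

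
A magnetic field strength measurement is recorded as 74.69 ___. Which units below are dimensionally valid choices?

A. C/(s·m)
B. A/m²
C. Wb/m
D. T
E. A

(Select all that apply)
A

magnetic field strength has SI base units: A / m

Checking each option against A / m:
  A. C/(s·m): ✓ matches
  B. A/m²: ✗ does not match
  C. Wb/m: ✗ does not match
  D. T: ✗ does not match
  E. A: ✗ does not match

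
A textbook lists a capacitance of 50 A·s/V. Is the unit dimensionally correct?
Yes

capacitance has SI base units: A^2 * s^4 / (kg * m^2)
A·s/V reduces to the same SI base units, so it is a valid unit for capacitance.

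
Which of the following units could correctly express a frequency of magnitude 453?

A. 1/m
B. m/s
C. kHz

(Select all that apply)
C

frequency has SI base units: 1 / s

Checking each option against 1 / s:
  A. 1/m: ✗ does not match
  B. m/s: ✗ does not match
  C. kHz: ✓ matches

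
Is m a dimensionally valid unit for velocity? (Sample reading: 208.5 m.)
No

velocity has SI base units: m / s
m does NOT reduce to m / s; a valid unit for velocity would be e.g. m/s.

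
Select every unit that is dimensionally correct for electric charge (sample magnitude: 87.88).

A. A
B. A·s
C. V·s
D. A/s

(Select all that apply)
B

electric charge has SI base units: A * s

Checking each option against A * s:
  A. A: ✗ does not match
  B. A·s: ✓ matches
  C. V·s: ✗ does not match
  D. A/s: ✗ does not match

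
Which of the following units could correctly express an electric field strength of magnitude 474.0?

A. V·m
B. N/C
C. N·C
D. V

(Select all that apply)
B

electric field strength has SI base units: kg * m / (A * s^3)

Checking each option against kg * m / (A * s^3):
  A. V·m: ✗ does not match
  B. N/C: ✓ matches
  C. N·C: ✗ does not match
  D. V: ✗ does not match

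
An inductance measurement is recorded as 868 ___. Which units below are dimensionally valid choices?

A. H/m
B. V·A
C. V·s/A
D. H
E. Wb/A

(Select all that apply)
C, D, E

inductance has SI base units: kg * m^2 / (A^2 * s^2)

Checking each option against kg * m^2 / (A^2 * s^2):
  A. H/m: ✗ does not match
  B. V·A: ✗ does not match
  C. V·s/A: ✓ matches
  D. H: ✓ matches
  E. Wb/A: ✓ matches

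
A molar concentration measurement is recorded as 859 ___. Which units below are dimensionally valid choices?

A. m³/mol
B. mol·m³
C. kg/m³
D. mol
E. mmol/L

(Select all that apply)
E

molar concentration has SI base units: mol / m^3

Checking each option against mol / m^3:
  A. m³/mol: ✗ does not match
  B. mol·m³: ✗ does not match
  C. kg/m³: ✗ does not match
  D. mol: ✗ does not match
  E. mmol/L: ✓ matches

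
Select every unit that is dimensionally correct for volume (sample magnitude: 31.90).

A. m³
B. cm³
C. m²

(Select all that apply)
A, B

volume has SI base units: m^3

Checking each option against m^3:
  A. m³: ✓ matches
  B. cm³: ✓ matches
  C. m²: ✗ does not match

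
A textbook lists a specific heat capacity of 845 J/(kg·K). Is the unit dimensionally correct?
Yes

specific heat capacity has SI base units: m^2 / (s^2 * K)
J/(kg·K) reduces to the same SI base units, so it is a valid unit for specific heat capacity.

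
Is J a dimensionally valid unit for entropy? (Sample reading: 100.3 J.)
No

entropy has SI base units: kg * m^2 / (s^2 * K)
J does NOT reduce to kg * m^2 / (s^2 * K); a valid unit for entropy would be e.g. J/K.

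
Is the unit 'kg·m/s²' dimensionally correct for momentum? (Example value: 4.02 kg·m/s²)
No

momentum has SI base units: kg * m / s
kg·m/s² does NOT reduce to kg * m / s; a valid unit for momentum would be e.g. kg·m/s.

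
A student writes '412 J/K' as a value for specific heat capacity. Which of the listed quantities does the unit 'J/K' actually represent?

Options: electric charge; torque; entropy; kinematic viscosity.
entropy

specific heat capacity should have units dimensionally equivalent to m^2 / (s^2 * K) (e.g. J/(kg·K)).
The given unit 'J/K' reduces to kg * m^2 / (s^2 * K). Of the listed options, that is the dimensionality of entropy.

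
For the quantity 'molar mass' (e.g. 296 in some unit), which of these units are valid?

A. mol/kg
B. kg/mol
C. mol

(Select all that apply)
B

molar mass has SI base units: kg / mol

Checking each option against kg / mol:
  A. mol/kg: ✗ does not match
  B. kg/mol: ✓ matches
  C. mol: ✗ does not match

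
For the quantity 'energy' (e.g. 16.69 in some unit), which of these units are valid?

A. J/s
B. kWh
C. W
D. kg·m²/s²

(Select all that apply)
B, D

energy has SI base units: kg * m^2 / s^2

Checking each option against kg * m^2 / s^2:
  A. J/s: ✗ does not match
  B. kWh: ✓ matches
  C. W: ✗ does not match
  D. kg·m²/s²: ✓ matches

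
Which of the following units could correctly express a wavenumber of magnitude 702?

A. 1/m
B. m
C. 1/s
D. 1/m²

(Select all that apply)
A

wavenumber has SI base units: 1 / m

Checking each option against 1 / m:
  A. 1/m: ✓ matches
  B. m: ✗ does not match
  C. 1/s: ✗ does not match
  D. 1/m²: ✗ does not match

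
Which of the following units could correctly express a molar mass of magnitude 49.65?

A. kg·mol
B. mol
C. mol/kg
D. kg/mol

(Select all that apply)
D

molar mass has SI base units: kg / mol

Checking each option against kg / mol:
  A. kg·mol: ✗ does not match
  B. mol: ✗ does not match
  C. mol/kg: ✗ does not match
  D. kg/mol: ✓ matches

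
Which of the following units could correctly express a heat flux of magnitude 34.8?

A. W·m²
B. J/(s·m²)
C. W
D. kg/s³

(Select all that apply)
B, D

heat flux has SI base units: kg / s^3

Checking each option against kg / s^3:
  A. W·m²: ✗ does not match
  B. J/(s·m²): ✓ matches
  C. W: ✗ does not match
  D. kg/s³: ✓ matches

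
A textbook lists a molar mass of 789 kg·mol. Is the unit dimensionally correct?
No

molar mass has SI base units: kg / mol
kg·mol does NOT reduce to kg / mol; a valid unit for molar mass would be e.g. kg/mol.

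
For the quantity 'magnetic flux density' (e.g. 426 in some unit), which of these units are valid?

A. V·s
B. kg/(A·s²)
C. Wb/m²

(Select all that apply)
B, C

magnetic flux density has SI base units: kg / (A * s^2)

Checking each option against kg / (A * s^2):
  A. V·s: ✗ does not match
  B. kg/(A·s²): ✓ matches
  C. Wb/m²: ✓ matches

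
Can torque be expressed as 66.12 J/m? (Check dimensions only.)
No

torque has SI base units: kg * m^2 / s^2
J/m does NOT reduce to kg * m^2 / s^2; a valid unit for torque would be e.g. N·m.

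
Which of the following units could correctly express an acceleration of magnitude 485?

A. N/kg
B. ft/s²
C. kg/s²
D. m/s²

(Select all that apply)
A, B, D

acceleration has SI base units: m / s^2

Checking each option against m / s^2:
  A. N/kg: ✓ matches
  B. ft/s²: ✓ matches
  C. kg/s²: ✗ does not match
  D. m/s²: ✓ matches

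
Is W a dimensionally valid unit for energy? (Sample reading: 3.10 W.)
No

energy has SI base units: kg * m^2 / s^2
W does NOT reduce to kg * m^2 / s^2; a valid unit for energy would be e.g. J.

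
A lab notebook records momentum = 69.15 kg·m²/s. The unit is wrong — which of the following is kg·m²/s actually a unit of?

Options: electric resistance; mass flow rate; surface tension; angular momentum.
angular momentum

momentum should have units dimensionally equivalent to kg * m / s (e.g. kg·m/s).
The given unit 'kg·m²/s' reduces to kg * m^2 / s. Of the listed options, that is the dimensionality of angular momentum.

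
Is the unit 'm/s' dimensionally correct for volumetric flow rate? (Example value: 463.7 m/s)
No

volumetric flow rate has SI base units: m^3 / s
m/s does NOT reduce to m^3 / s; a valid unit for volumetric flow rate would be e.g. m³/s.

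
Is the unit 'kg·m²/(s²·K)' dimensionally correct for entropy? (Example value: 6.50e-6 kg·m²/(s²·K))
Yes

entropy has SI base units: kg * m^2 / (s^2 * K)
kg·m²/(s²·K) reduces to the same SI base units, so it is a valid unit for entropy.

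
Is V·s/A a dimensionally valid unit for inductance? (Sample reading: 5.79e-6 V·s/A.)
Yes

inductance has SI base units: kg * m^2 / (A^2 * s^2)
V·s/A reduces to the same SI base units, so it is a valid unit for inductance.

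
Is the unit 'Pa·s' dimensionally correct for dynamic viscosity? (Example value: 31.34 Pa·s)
Yes

dynamic viscosity has SI base units: kg / (m * s)
Pa·s reduces to the same SI base units, so it is a valid unit for dynamic viscosity.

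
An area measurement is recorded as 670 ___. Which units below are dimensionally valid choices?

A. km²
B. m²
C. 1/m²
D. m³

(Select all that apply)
A, B

area has SI base units: m^2

Checking each option against m^2:
  A. km²: ✓ matches
  B. m²: ✓ matches
  C. 1/m²: ✗ does not match
  D. m³: ✗ does not match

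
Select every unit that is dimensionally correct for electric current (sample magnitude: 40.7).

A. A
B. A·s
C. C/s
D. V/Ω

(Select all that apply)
A, C, D

electric current has SI base units: A

Checking each option against A:
  A. A: ✓ matches
  B. A·s: ✗ does not match
  C. C/s: ✓ matches
  D. V/Ω: ✓ matches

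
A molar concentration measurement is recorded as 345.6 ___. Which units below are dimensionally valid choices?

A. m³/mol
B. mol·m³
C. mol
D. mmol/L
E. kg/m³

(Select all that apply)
D

molar concentration has SI base units: mol / m^3

Checking each option against mol / m^3:
  A. m³/mol: ✗ does not match
  B. mol·m³: ✗ does not match
  C. mol: ✗ does not match
  D. mmol/L: ✓ matches
  E. kg/m³: ✗ does not match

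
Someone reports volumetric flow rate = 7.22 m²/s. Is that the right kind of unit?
No

volumetric flow rate has SI base units: m^3 / s
m²/s does NOT reduce to m^3 / s; a valid unit for volumetric flow rate would be e.g. m³/s.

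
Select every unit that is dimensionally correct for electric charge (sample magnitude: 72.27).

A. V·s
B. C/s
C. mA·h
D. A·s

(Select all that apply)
C, D

electric charge has SI base units: A * s

Checking each option against A * s:
  A. V·s: ✗ does not match
  B. C/s: ✗ does not match
  C. mA·h: ✓ matches
  D. A·s: ✓ matches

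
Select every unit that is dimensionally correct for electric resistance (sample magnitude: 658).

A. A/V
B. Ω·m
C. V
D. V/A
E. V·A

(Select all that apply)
D

electric resistance has SI base units: kg * m^2 / (A^2 * s^3)

Checking each option against kg * m^2 / (A^2 * s^3):
  A. A/V: ✗ does not match
  B. Ω·m: ✗ does not match
  C. V: ✗ does not match
  D. V/A: ✓ matches
  E. V·A: ✗ does not match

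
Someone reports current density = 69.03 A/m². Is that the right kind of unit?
Yes

current density has SI base units: A / m^2
A/m² reduces to the same SI base units, so it is a valid unit for current density.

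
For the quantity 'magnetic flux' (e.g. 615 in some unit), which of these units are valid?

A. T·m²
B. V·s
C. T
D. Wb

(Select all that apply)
A, B, D

magnetic flux has SI base units: kg * m^2 / (A * s^2)

Checking each option against kg * m^2 / (A * s^2):
  A. T·m²: ✓ matches
  B. V·s: ✓ matches
  C. T: ✗ does not match
  D. Wb: ✓ matches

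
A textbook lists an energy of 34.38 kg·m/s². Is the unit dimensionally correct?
No

energy has SI base units: kg * m^2 / s^2
kg·m/s² does NOT reduce to kg * m^2 / s^2; a valid unit for energy would be e.g. J.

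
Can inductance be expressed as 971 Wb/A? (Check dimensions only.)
Yes

inductance has SI base units: kg * m^2 / (A^2 * s^2)
Wb/A reduces to the same SI base units, so it is a valid unit for inductance.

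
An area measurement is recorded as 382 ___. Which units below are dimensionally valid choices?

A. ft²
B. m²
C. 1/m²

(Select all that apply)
A, B

area has SI base units: m^2

Checking each option against m^2:
  A. ft²: ✓ matches
  B. m²: ✓ matches
  C. 1/m²: ✗ does not match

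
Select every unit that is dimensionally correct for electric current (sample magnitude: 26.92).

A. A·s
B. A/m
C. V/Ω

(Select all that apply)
C

electric current has SI base units: A

Checking each option against A:
  A. A·s: ✗ does not match
  B. A/m: ✗ does not match
  C. V/Ω: ✓ matches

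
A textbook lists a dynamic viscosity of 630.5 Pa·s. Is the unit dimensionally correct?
Yes

dynamic viscosity has SI base units: kg / (m * s)
Pa·s reduces to the same SI base units, so it is a valid unit for dynamic viscosity.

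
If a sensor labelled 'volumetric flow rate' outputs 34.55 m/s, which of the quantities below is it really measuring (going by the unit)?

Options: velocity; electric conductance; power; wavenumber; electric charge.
velocity

volumetric flow rate should have units dimensionally equivalent to m^3 / s (e.g. m³/s).
The given unit 'm/s' reduces to m / s. Of the listed options, that is the dimensionality of velocity.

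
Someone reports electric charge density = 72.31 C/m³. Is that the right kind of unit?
Yes

electric charge density has SI base units: A * s / m^3
C/m³ reduces to the same SI base units, so it is a valid unit for electric charge density.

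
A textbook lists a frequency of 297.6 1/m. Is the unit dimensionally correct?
No

frequency has SI base units: 1 / s
1/m does NOT reduce to 1 / s; a valid unit for frequency would be e.g. Hz.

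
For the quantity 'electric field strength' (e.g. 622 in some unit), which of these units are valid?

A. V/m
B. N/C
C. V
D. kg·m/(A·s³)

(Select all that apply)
A, B, D

electric field strength has SI base units: kg * m / (A * s^3)

Checking each option against kg * m / (A * s^3):
  A. V/m: ✓ matches
  B. N/C: ✓ matches
  C. V: ✗ does not match
  D. kg·m/(A·s³): ✓ matches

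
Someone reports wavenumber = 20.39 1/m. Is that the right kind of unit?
Yes

wavenumber has SI base units: 1 / m
1/m reduces to the same SI base units, so it is a valid unit for wavenumber.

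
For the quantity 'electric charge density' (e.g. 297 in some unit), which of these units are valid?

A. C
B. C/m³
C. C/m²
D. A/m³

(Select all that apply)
B

electric charge density has SI base units: A * s / m^3

Checking each option against A * s / m^3:
  A. C: ✗ does not match
  B. C/m³: ✓ matches
  C. C/m²: ✗ does not match
  D. A/m³: ✗ does not match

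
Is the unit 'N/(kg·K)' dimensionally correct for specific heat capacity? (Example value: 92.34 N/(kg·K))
No

specific heat capacity has SI base units: m^2 / (s^2 * K)
N/(kg·K) does NOT reduce to m^2 / (s^2 * K); a valid unit for specific heat capacity would be e.g. J/(kg·K).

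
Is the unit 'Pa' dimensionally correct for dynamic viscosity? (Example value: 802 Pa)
No

dynamic viscosity has SI base units: kg / (m * s)
Pa does NOT reduce to kg / (m * s); a valid unit for dynamic viscosity would be e.g. Pa·s.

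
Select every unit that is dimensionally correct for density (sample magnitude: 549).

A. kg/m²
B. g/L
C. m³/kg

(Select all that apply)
B

density has SI base units: kg / m^3

Checking each option against kg / m^3:
  A. kg/m²: ✗ does not match
  B. g/L: ✓ matches
  C. m³/kg: ✗ does not match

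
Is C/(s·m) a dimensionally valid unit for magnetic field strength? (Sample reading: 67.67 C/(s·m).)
Yes

magnetic field strength has SI base units: A / m
C/(s·m) reduces to the same SI base units, so it is a valid unit for magnetic field strength.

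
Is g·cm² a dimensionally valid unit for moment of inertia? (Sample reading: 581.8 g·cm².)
Yes

moment of inertia has SI base units: kg * m^2
g·cm² reduces to the same SI base units, so it is a valid unit for moment of inertia.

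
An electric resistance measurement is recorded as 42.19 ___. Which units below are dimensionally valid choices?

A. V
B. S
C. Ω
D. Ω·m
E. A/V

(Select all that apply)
C

electric resistance has SI base units: kg * m^2 / (A^2 * s^3)

Checking each option against kg * m^2 / (A^2 * s^3):
  A. V: ✗ does not match
  B. S: ✗ does not match
  C. Ω: ✓ matches
  D. Ω·m: ✗ does not match
  E. A/V: ✗ does not match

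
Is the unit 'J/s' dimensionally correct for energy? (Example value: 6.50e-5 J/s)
No

energy has SI base units: kg * m^2 / s^2
J/s does NOT reduce to kg * m^2 / s^2; a valid unit for energy would be e.g. J.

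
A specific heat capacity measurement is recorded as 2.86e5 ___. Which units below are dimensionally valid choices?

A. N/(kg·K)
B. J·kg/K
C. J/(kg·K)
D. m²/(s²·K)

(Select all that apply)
C, D

specific heat capacity has SI base units: m^2 / (s^2 * K)

Checking each option against m^2 / (s^2 * K):
  A. N/(kg·K): ✗ does not match
  B. J·kg/K: ✗ does not match
  C. J/(kg·K): ✓ matches
  D. m²/(s²·K): ✓ matches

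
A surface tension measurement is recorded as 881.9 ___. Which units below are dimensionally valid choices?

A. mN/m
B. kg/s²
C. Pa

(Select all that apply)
A, B

surface tension has SI base units: kg / s^2

Checking each option against kg / s^2:
  A. mN/m: ✓ matches
  B. kg/s²: ✓ matches
  C. Pa: ✗ does not match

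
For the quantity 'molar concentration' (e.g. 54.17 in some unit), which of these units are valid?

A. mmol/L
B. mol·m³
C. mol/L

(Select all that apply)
A, C

molar concentration has SI base units: mol / m^3

Checking each option against mol / m^3:
  A. mmol/L: ✓ matches
  B. mol·m³: ✗ does not match
  C. mol/L: ✓ matches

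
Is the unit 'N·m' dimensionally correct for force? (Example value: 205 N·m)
No

force has SI base units: kg * m / s^2
N·m does NOT reduce to kg * m / s^2; a valid unit for force would be e.g. N.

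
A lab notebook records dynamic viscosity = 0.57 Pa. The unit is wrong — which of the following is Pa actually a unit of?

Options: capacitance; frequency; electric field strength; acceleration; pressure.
pressure

dynamic viscosity should have units dimensionally equivalent to kg / (m * s) (e.g. Pa·s).
The given unit 'Pa' reduces to kg / (m * s^2). Of the listed options, that is the dimensionality of pressure.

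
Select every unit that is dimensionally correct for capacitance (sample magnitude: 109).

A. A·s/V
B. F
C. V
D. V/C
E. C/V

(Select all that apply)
A, B, E

capacitance has SI base units: A^2 * s^4 / (kg * m^2)

Checking each option against A^2 * s^4 / (kg * m^2):
  A. A·s/V: ✓ matches
  B. F: ✓ matches
  C. V: ✗ does not match
  D. V/C: ✗ does not match
  E. C/V: ✓ matches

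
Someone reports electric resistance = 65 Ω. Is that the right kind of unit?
Yes

electric resistance has SI base units: kg * m^2 / (A^2 * s^3)
Ω reduces to the same SI base units, so it is a valid unit for electric resistance.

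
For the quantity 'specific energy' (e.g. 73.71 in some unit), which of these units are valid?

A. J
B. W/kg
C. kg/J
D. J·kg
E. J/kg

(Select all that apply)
E

specific energy has SI base units: m^2 / s^2

Checking each option against m^2 / s^2:
  A. J: ✗ does not match
  B. W/kg: ✗ does not match
  C. kg/J: ✗ does not match
  D. J·kg: ✗ does not match
  E. J/kg: ✓ matches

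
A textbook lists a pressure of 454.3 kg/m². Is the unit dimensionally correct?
No

pressure has SI base units: kg / (m * s^2)
kg/m² does NOT reduce to kg / (m * s^2); a valid unit for pressure would be e.g. Pa.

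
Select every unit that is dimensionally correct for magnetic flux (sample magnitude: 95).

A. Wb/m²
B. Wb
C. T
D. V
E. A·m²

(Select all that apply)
B

magnetic flux has SI base units: kg * m^2 / (A * s^2)

Checking each option against kg * m^2 / (A * s^2):
  A. Wb/m²: ✗ does not match
  B. Wb: ✓ matches
  C. T: ✗ does not match
  D. V: ✗ does not match
  E. A·m²: ✗ does not match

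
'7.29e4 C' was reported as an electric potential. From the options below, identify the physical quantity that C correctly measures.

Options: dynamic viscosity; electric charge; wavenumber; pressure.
electric charge

electric potential should have units dimensionally equivalent to kg * m^2 / (A * s^3) (e.g. V).
The given unit 'C' reduces to A * s. Of the listed options, that is the dimensionality of electric charge.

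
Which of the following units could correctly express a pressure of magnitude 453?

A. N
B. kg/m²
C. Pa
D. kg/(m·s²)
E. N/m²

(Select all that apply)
C, D, E

pressure has SI base units: kg / (m * s^2)

Checking each option against kg / (m * s^2):
  A. N: ✗ does not match
  B. kg/m²: ✗ does not match
  C. Pa: ✓ matches
  D. kg/(m·s²): ✓ matches
  E. N/m²: ✓ matches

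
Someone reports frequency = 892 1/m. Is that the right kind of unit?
No

frequency has SI base units: 1 / s
1/m does NOT reduce to 1 / s; a valid unit for frequency would be e.g. Hz.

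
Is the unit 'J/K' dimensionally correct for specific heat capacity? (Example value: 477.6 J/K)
No

specific heat capacity has SI base units: m^2 / (s^2 * K)
J/K does NOT reduce to m^2 / (s^2 * K); a valid unit for specific heat capacity would be e.g. J/(kg·K).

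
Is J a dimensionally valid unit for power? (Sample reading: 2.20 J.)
No

power has SI base units: kg * m^2 / s^3
J does NOT reduce to kg * m^2 / s^3; a valid unit for power would be e.g. W.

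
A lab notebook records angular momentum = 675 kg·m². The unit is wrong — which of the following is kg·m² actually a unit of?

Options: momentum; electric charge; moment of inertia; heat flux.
moment of inertia

angular momentum should have units dimensionally equivalent to kg * m^2 / s (e.g. kg·m²/s).
The given unit 'kg·m²' reduces to kg * m^2. Of the listed options, that is the dimensionality of moment of inertia.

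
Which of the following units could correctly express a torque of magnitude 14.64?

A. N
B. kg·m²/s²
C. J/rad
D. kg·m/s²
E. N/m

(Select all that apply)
B, C

torque has SI base units: kg * m^2 / s^2

Checking each option against kg * m^2 / s^2:
  A. N: ✗ does not match
  B. kg·m²/s²: ✓ matches
  C. J/rad: ✓ matches
  D. kg·m/s²: ✗ does not match
  E. N/m: ✗ does not match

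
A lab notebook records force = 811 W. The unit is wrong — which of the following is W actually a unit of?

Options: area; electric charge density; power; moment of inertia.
power

force should have units dimensionally equivalent to kg * m / s^2 (e.g. N).
The given unit 'W' reduces to kg * m^2 / s^3. Of the listed options, that is the dimensionality of power.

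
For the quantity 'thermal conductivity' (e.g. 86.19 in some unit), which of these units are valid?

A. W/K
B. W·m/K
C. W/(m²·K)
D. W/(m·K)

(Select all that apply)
D

thermal conductivity has SI base units: kg * m / (s^3 * K)

Checking each option against kg * m / (s^3 * K):
  A. W/K: ✗ does not match
  B. W·m/K: ✗ does not match
  C. W/(m²·K): ✗ does not match
  D. W/(m·K): ✓ matches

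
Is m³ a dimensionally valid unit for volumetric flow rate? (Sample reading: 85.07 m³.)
No

volumetric flow rate has SI base units: m^3 / s
m³ does NOT reduce to m^3 / s; a valid unit for volumetric flow rate would be e.g. m³/s.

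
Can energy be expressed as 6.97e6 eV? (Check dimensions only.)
Yes

energy has SI base units: kg * m^2 / s^2
eV reduces to the same SI base units, so it is a valid unit for energy.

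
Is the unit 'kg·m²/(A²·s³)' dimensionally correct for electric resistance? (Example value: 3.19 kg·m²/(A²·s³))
Yes

electric resistance has SI base units: kg * m^2 / (A^2 * s^3)
kg·m²/(A²·s³) reduces to the same SI base units, so it is a valid unit for electric resistance.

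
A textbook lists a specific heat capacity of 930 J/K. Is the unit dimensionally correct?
No

specific heat capacity has SI base units: m^2 / (s^2 * K)
J/K does NOT reduce to m^2 / (s^2 * K); a valid unit for specific heat capacity would be e.g. J/(kg·K).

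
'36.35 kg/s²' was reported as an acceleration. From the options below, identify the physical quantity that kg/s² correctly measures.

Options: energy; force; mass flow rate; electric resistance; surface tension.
surface tension

acceleration should have units dimensionally equivalent to m / s^2 (e.g. m/s²).
The given unit 'kg/s²' reduces to kg / s^2. Of the listed options, that is the dimensionality of surface tension.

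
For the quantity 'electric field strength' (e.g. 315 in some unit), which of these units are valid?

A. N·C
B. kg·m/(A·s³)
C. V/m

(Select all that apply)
B, C

electric field strength has SI base units: kg * m / (A * s^3)

Checking each option against kg * m / (A * s^3):
  A. N·C: ✗ does not match
  B. kg·m/(A·s³): ✓ matches
  C. V/m: ✓ matches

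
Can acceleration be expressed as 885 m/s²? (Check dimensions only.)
Yes

acceleration has SI base units: m / s^2
m/s² reduces to the same SI base units, so it is a valid unit for acceleration.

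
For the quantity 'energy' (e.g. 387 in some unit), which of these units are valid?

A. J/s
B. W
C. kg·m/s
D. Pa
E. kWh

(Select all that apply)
E

energy has SI base units: kg * m^2 / s^2

Checking each option against kg * m^2 / s^2:
  A. J/s: ✗ does not match
  B. W: ✗ does not match
  C. kg·m/s: ✗ does not match
  D. Pa: ✗ does not match
  E. kWh: ✓ matches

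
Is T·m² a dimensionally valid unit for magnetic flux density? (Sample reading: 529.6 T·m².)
No

magnetic flux density has SI base units: kg / (A * s^2)
T·m² does NOT reduce to kg / (A * s^2); a valid unit for magnetic flux density would be e.g. T.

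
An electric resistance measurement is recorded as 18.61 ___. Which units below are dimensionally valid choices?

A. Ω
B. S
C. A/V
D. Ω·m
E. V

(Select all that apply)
A

electric resistance has SI base units: kg * m^2 / (A^2 * s^3)

Checking each option against kg * m^2 / (A^2 * s^3):
  A. Ω: ✓ matches
  B. S: ✗ does not match
  C. A/V: ✗ does not match
  D. Ω·m: ✗ does not match
  E. V: ✗ does not match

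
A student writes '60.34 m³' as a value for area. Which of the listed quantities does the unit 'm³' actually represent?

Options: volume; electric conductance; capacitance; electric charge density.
volume

area should have units dimensionally equivalent to m^2 (e.g. m²).
The given unit 'm³' reduces to m^3. Of the listed options, that is the dimensionality of volume.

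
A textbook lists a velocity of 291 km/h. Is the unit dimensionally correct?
Yes

velocity has SI base units: m / s
km/h reduces to the same SI base units, so it is a valid unit for velocity.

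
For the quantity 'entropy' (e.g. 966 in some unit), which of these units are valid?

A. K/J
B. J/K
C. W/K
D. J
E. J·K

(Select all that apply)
B

entropy has SI base units: kg * m^2 / (s^2 * K)

Checking each option against kg * m^2 / (s^2 * K):
  A. K/J: ✗ does not match
  B. J/K: ✓ matches
  C. W/K: ✗ does not match
  D. J: ✗ does not match
  E. J·K: ✗ does not match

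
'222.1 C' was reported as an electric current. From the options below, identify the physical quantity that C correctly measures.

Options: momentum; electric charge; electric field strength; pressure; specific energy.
electric charge

electric current should have units dimensionally equivalent to A (e.g. A).
The given unit 'C' reduces to A * s. Of the listed options, that is the dimensionality of electric charge.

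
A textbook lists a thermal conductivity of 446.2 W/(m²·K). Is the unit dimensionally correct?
No

thermal conductivity has SI base units: kg * m / (s^3 * K)
W/(m²·K) does NOT reduce to kg * m / (s^3 * K); a valid unit for thermal conductivity would be e.g. W/(m·K).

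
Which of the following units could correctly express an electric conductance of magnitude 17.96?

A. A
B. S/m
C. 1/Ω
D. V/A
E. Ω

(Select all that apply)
C

electric conductance has SI base units: A^2 * s^3 / (kg * m^2)

Checking each option against A^2 * s^3 / (kg * m^2):
  A. A: ✗ does not match
  B. S/m: ✗ does not match
  C. 1/Ω: ✓ matches
  D. V/A: ✗ does not match
  E. Ω: ✗ does not match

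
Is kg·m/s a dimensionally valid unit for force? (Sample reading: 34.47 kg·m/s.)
No

force has SI base units: kg * m / s^2
kg·m/s does NOT reduce to kg * m / s^2; a valid unit for force would be e.g. N.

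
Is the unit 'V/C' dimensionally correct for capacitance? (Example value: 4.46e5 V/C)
No

capacitance has SI base units: A^2 * s^4 / (kg * m^2)
V/C does NOT reduce to A^2 * s^4 / (kg * m^2); a valid unit for capacitance would be e.g. F.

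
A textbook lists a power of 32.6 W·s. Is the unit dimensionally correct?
No

power has SI base units: kg * m^2 / s^3
W·s does NOT reduce to kg * m^2 / s^3; a valid unit for power would be e.g. W.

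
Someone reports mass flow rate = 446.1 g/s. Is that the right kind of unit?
Yes

mass flow rate has SI base units: kg / s
g/s reduces to the same SI base units, so it is a valid unit for mass flow rate.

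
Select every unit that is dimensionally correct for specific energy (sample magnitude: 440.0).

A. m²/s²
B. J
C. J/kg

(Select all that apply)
A, C

specific energy has SI base units: m^2 / s^2

Checking each option against m^2 / s^2:
  A. m²/s²: ✓ matches
  B. J: ✗ does not match
  C. J/kg: ✓ matches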